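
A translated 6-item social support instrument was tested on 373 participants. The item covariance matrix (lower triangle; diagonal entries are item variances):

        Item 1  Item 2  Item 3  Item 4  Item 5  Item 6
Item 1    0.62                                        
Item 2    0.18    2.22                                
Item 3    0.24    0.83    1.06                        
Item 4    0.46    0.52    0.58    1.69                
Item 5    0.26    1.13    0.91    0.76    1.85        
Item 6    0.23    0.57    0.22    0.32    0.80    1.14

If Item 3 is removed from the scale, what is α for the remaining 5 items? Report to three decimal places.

α = 0.727

Remaining items: Item 1, Item 2, Item 4, Item 5, Item 6 (k = 5).
sum of item variances = 0.62 + 2.22 + 1.69 + 1.85 + 1.14 = 7.52
total variance = 7.52 + 2 × 5.23 = 17.98
α (item deleted) = (5/4)·(1 − 7.52/17.98) = 0.727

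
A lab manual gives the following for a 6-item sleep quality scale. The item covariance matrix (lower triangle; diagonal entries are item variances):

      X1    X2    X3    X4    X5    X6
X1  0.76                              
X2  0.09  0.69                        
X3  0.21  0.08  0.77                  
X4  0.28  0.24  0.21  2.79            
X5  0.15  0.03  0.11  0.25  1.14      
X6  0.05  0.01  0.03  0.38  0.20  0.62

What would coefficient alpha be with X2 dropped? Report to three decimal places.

Remaining items: X1, X3, X4, X5, X6 (k = 5).
Σσᵢ² = 0.76 + 0.77 + 2.79 + 1.14 + 0.62 = 6.08
total variance = 6.08 + 2 × 1.87 = 9.82
α (item deleted) = (5/4)·(1 − 6.08/9.82) = 0.476

coefficient alpha = 0.476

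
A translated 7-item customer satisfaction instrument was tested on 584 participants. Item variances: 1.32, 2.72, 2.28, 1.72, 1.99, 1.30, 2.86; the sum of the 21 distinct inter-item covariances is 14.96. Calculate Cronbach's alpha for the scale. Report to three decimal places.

α = 0.791

Σσᵢ² = 1.32 + 2.72 + 2.28 + 1.72 + 1.99 + 1.30 + 2.86 = 14.19
Sum of distinct covariances = 14.96
σ²_total = Σσᵢ² + 2·Σcov = 14.19 + 2 × 14.96 = 44.11
α = (7/6)·(1 − 14.19/44.11) = 0.791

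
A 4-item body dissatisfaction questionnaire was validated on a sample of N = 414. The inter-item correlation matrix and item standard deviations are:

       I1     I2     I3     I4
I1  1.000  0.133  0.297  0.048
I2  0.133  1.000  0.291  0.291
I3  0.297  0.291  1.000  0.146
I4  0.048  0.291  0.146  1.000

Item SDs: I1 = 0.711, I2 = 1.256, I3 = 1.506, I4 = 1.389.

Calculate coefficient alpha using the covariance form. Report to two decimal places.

Σσ²ᵢ = 0.711² + 1.256² + 1.506² + 1.389² = 6.2804
Covariances σ_ij = r_ij · s_i · s_j:
  σ(I1,I2) = 0.133 × 0.711 × 1.256 = 0.1188
  σ(I1,I3) = 0.297 × 0.711 × 1.506 = 0.3180
  σ(I1,I4) = 0.048 × 0.711 × 1.389 = 0.0474
  σ(I2,I3) = 0.291 × 1.256 × 1.506 = 0.5504
  σ(I2,I4) = 0.291 × 1.256 × 1.389 = 0.5077
  σ(I3,I4) = 0.146 × 1.506 × 1.389 = 0.3054
σ²_T = Σσ²ᵢ + 2·Σσ_ij = 6.2804 + 2 × 1.8477 = 9.9758
α = (4/3)·(1 − 6.2804/9.9758) = 0.49

α = 0.49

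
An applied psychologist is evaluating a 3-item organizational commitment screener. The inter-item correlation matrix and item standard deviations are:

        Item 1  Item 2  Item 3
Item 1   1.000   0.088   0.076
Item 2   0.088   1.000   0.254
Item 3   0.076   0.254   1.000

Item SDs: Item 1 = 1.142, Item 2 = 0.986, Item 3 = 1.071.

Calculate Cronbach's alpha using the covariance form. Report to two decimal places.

Σσ²ᵢ = 1.142² + 0.986² + 1.071² = 3.4234
Covariances σ_ij = r_ij · s_i · s_j:
  σ(Item 1,Item 2) = 0.088 × 1.142 × 0.986 = 0.0991
  σ(Item 1,Item 3) = 0.076 × 1.142 × 1.071 = 0.0930
  σ(Item 2,Item 3) = 0.254 × 0.986 × 1.071 = 0.2682
σ²_T = Σσ²ᵢ + 2·Σσ_ij = 3.4234 + 2 × 0.4603 = 4.3440
α = (3/2)·(1 − 3.4234/4.3440) = 0.32

Cronbach's alpha = 0.32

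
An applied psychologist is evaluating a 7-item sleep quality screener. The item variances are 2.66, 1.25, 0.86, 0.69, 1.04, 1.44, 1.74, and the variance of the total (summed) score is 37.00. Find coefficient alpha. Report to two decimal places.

sum of item variances = 2.66 + 1.25 + 0.86 + 0.69 + 1.04 + 1.44 + 1.74 = 9.68
α = (k/(k−1))·(1 − sum of item variances/σ²_T) = (7/6)·(1 − 9.68/37.00) = 0.86

coefficient alpha = 0.86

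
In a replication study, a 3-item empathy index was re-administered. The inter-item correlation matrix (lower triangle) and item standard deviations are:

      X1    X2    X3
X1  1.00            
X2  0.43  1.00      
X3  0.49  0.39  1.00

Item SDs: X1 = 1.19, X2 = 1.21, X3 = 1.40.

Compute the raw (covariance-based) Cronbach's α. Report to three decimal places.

Σσ²ᵢ = 1.19² + 1.21² + 1.40² = 4.8402
Covariances σ_ij = r_ij · s_i · s_j:
  σ(X1,X2) = 0.43 × 1.19 × 1.21 = 0.6192
  σ(X1,X3) = 0.49 × 1.19 × 1.40 = 0.8163
  σ(X2,X3) = 0.39 × 1.21 × 1.40 = 0.6607
σ²_T = Σσ²ᵢ + 2·Σσ_ij = 4.8402 + 2 × 2.0962 = 9.0326
α = (3/2)·(1 − 4.8402/9.0326) = 0.696

Cronbach's α = 0.696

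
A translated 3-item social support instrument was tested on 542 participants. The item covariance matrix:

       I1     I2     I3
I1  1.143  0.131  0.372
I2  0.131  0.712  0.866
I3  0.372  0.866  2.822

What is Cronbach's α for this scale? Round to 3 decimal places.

Σσᵢ² = 1.143 + 0.712 + 2.822 = 4.677
Σ_{i<j} σ_ij = 1.369
total variance = 4.677 + 2 × 1.369 = 7.415
α = (k/(k−1))·(1 − Σσᵢ²/total variance) = (3/2)·(1 − 4.677/7.415) = 0.554

Cronbach's α = 0.554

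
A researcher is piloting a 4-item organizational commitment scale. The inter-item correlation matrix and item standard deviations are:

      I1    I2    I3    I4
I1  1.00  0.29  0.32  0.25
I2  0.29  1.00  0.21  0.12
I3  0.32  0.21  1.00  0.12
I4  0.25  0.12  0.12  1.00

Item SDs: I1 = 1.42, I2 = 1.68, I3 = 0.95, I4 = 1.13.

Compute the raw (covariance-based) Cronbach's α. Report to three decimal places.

Σσ²ᵢ = 1.42² + 1.68² + 0.95² + 1.13² = 7.0182
Covariances σ_ij = r_ij · s_i · s_j:
  σ(I1,I2) = 0.29 × 1.42 × 1.68 = 0.6918
  σ(I1,I3) = 0.32 × 1.42 × 0.95 = 0.4317
  σ(I1,I4) = 0.25 × 1.42 × 1.13 = 0.4011
  σ(I2,I3) = 0.21 × 1.68 × 0.95 = 0.3352
  σ(I2,I4) = 0.12 × 1.68 × 1.13 = 0.2278
  σ(I3,I4) = 0.12 × 0.95 × 1.13 = 0.1288
σ²_T = Σσ²ᵢ + 2·Σσ_ij = 7.0182 + 2 × 2.2164 = 11.4510
α = (4/3)·(1 − 7.0182/11.4510) = 0.516

Cronbach's α = 0.516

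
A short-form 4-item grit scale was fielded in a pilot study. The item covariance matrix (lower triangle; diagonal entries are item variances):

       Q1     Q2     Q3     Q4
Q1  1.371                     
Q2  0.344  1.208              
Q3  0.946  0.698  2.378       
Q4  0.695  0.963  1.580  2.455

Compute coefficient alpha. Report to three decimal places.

Σσᵢ² = 1.371 + 1.208 + 2.378 + 2.455 = 7.412
Σ_{i<j} σ_ij = 5.226
σ²_T = 7.412 + 2 × 5.226 = 17.864
α = (k/(k−1))·(1 − Σσᵢ²/σ²_T) = (4/3)·(1 − 7.412/17.864) = 0.780

coefficient alpha = 0.780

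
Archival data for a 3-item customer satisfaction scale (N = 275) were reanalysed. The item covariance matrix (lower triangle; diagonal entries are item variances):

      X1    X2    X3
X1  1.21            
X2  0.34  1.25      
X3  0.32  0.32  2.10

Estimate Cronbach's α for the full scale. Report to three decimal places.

α = 0.451

Σσ²ᵢ = 1.21 + 1.25 + 2.10 = 4.56
Σ_{i<j} σ_ij = 0.98
σ²_total = 4.56 + 2 × 0.98 = 6.52
α = (k/(k−1))·(1 − Σσ²ᵢ/σ²_total) = (3/2)·(1 − 4.56/6.52) = 0.451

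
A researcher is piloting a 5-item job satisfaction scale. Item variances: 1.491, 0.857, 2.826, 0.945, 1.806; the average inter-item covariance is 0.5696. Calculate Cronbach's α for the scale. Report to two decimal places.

Cronbach's α = 0.74

sum of item variances = 1.491 + 0.857 + 2.826 + 0.945 + 1.806 = 7.925
Sum of the 10 distinct covariances = 10 × 0.5696 = 5.6960
σ²_T = sum of item variances + 2·Σcov = 7.925 + 2 × 5.6960 = 19.3170
α = (5/4)·(1 − 7.925/19.3170) = 0.74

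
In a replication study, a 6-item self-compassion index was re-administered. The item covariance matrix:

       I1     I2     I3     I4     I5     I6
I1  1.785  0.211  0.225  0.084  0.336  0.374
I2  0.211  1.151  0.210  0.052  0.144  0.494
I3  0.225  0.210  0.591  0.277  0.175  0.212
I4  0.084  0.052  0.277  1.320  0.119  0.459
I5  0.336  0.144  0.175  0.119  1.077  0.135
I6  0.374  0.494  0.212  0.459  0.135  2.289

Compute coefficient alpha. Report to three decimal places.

sum of item variances = 1.785 + 1.151 + 0.591 + 1.320 + 1.077 + 2.289 = 8.213
Sum of off-diagonal covariances = 3.507
Var(T) = 8.213 + 2 × 3.507 = 15.227
α = (k/(k−1))·(1 − sum of item variances/Var(T)) = (6/5)·(1 − 8.213/15.227) = 0.553

coefficient alpha = 0.553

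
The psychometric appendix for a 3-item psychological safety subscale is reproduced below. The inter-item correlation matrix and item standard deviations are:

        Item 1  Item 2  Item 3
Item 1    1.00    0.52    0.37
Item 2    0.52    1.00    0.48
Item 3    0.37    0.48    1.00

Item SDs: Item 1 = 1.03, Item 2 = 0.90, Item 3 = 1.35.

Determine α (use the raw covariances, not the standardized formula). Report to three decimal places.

Σσ²ᵢ = 1.03² + 0.90² + 1.35² = 3.6934
Covariances σ_ij = r_ij · s_i · s_j:
  σ(Item 1,Item 2) = 0.52 × 1.03 × 0.90 = 0.4820
  σ(Item 1,Item 3) = 0.37 × 1.03 × 1.35 = 0.5145
  σ(Item 2,Item 3) = 0.48 × 0.90 × 1.35 = 0.5832
σ²_T = Σσ²ᵢ + 2·Σσ_ij = 3.6934 + 2 × 1.5797 = 6.8528
α = (3/2)·(1 − 3.6934/6.8528) = 0.692

α = 0.692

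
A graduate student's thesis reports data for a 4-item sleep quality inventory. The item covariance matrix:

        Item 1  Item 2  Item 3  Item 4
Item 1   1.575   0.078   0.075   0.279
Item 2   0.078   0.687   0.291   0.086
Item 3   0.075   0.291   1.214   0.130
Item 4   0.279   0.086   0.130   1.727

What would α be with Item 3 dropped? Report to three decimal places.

α = 0.273

Remaining items: Item 1, Item 2, Item 4 (k = 3).
Σσᵢ² = 1.575 + 0.687 + 1.727 = 3.989
σ²_T = 3.989 + 2 × 0.443 = 4.875
α (item deleted) = (3/2)·(1 − 3.989/4.875) = 0.273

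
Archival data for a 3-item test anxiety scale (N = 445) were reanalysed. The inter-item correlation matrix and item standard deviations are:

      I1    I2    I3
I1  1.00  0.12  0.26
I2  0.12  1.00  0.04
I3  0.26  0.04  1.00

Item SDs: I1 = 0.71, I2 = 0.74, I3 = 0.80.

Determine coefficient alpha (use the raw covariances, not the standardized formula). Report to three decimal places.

Σσ²ᵢ = 0.71² + 0.74² + 0.80² = 1.6917
Covariances σ_ij = r_ij · s_i · s_j:
  σ(I1,I2) = 0.12 × 0.71 × 0.74 = 0.0630
  σ(I1,I3) = 0.26 × 0.71 × 0.80 = 0.1477
  σ(I2,I3) = 0.04 × 0.74 × 0.80 = 0.0237
σ²_T = Σσ²ᵢ + 2·Σσ_ij = 1.6917 + 2 × 0.2344 = 2.1605
α = (3/2)·(1 − 1.6917/2.1605) = 0.325

α = 0.325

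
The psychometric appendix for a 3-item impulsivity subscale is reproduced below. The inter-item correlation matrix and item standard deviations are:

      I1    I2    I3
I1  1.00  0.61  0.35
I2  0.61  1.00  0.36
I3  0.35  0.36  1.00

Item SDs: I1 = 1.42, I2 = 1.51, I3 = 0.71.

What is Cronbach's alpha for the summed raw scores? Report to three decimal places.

Cronbach's alpha = 0.690

Σσ²ᵢ = 1.42² + 1.51² + 0.71² = 4.8006
Covariances σ_ij = r_ij · s_i · s_j:
  σ(I1,I2) = 0.61 × 1.42 × 1.51 = 1.3080
  σ(I1,I3) = 0.35 × 1.42 × 0.71 = 0.3529
  σ(I2,I3) = 0.36 × 1.51 × 0.71 = 0.3860
σ²_T = Σσ²ᵢ + 2·Σσ_ij = 4.8006 + 2 × 2.0469 = 8.8944
α = (3/2)·(1 − 4.8006/8.8944) = 0.690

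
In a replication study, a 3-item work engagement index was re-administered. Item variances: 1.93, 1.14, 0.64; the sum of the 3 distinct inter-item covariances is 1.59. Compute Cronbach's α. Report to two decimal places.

Cronbach's α = 0.69

ΣVar(i) = 1.93 + 1.14 + 0.64 = 3.71
Sum of distinct covariances = 1.59
Var(T) = ΣVar(i) + 2·Σcov = 3.71 + 2 × 1.59 = 6.89
α = (3/2)·(1 − 3.71/6.89) = 0.69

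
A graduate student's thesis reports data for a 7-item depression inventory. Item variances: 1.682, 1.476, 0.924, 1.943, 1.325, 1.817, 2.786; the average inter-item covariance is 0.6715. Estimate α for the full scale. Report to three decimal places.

α = 0.819

Σσ²ᵢ = 1.682 + 1.476 + 0.924 + 1.943 + 1.325 + 1.817 + 2.786 = 11.953
Sum of the 21 distinct covariances = 21 × 0.6715 = 14.1015
total variance = Σσ²ᵢ + 2·Σcov = 11.953 + 2 × 14.1015 = 40.1560
α = (7/6)·(1 − 11.953/40.1560) = 0.819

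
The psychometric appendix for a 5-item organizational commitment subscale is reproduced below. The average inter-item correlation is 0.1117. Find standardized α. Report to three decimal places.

α = 0.386

Standardized α = k·r̄ / (1 + (k−1)·r̄) = 5 × 0.1117 / (1 + 4 × 0.1117)
  = 0.5585 / 1.4468 = 0.386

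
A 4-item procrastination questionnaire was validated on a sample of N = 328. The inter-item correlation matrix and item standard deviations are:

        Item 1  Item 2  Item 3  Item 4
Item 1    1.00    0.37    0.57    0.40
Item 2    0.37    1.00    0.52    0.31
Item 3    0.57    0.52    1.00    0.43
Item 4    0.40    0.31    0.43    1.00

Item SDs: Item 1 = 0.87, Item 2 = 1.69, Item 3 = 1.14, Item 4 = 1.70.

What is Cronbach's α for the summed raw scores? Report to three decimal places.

α = 0.709

Σσ²ᵢ = 0.87² + 1.69² + 1.14² + 1.70² = 7.8026
Covariances σ_ij = r_ij · s_i · s_j:
  σ(Item 1,Item 2) = 0.37 × 0.87 × 1.69 = 0.5440
  σ(Item 1,Item 3) = 0.57 × 0.87 × 1.14 = 0.5653
  σ(Item 1,Item 4) = 0.40 × 0.87 × 1.70 = 0.5916
  σ(Item 2,Item 3) = 0.52 × 1.69 × 1.14 = 1.0018
  σ(Item 2,Item 4) = 0.31 × 1.69 × 1.70 = 0.8906
  σ(Item 3,Item 4) = 0.43 × 1.14 × 1.70 = 0.8333
σ²_T = Σσ²ᵢ + 2·Σσ_ij = 7.8026 + 2 × 4.4266 = 16.6558
α = (4/3)·(1 − 7.8026/16.6558) = 0.709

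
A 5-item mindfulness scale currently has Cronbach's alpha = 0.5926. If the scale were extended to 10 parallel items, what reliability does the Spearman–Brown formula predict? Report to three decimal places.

predicted reliability = 0.744

Length factor m = 10/5 = 2.0000
α' = m·α / (1 + (m−1)·α)
   = 10/5 × 0.5926 / (1 + (10/5 − 1) × 0.5926)
   = 1.1852 / 1.5926 = 0.744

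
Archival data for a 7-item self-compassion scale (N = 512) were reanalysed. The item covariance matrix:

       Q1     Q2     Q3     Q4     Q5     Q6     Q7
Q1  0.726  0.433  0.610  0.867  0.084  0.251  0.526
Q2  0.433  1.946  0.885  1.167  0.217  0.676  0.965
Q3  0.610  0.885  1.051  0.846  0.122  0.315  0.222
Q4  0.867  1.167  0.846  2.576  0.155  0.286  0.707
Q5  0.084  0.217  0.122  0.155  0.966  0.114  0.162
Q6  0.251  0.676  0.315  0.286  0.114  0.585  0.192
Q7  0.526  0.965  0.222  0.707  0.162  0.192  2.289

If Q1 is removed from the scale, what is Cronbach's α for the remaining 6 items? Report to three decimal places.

Cronbach's α = 0.719

Remaining items: Q2, Q3, Q4, Q5, Q6, Q7 (k = 6).
sum of item variances = 1.946 + 1.051 + 2.576 + 0.966 + 0.585 + 2.289 = 9.413
σ²_T = 9.413 + 2 × 7.031 = 23.475
α (item deleted) = (6/5)·(1 − 9.413/23.475) = 0.719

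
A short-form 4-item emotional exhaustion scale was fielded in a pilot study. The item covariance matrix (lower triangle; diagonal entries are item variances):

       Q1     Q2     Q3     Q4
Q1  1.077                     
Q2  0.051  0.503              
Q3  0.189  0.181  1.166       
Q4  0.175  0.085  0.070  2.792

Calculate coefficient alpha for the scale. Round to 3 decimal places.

sum of item variances = 1.077 + 0.503 + 1.166 + 2.792 = 5.538
Sum of off-diagonal covariances = 0.751
total variance = 5.538 + 2 × 0.751 = 7.040
α = (k/(k−1))·(1 − sum of item variances/total variance) = (4/3)·(1 − 5.538/7.040) = 0.284

coefficient alpha = 0.284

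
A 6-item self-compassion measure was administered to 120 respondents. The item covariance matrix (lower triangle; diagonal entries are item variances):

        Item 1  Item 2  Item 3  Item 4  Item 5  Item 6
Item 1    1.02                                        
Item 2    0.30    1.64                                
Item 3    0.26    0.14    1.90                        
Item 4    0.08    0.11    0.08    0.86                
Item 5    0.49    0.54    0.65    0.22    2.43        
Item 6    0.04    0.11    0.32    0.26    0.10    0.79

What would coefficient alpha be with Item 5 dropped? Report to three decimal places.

α = 0.442

Remaining items: Item 1, Item 2, Item 3, Item 4, Item 6 (k = 5).
ΣVar(i) = 1.02 + 1.64 + 1.90 + 0.86 + 0.79 = 6.21
total variance = 6.21 + 2 × 1.70 = 9.61
α (item deleted) = (5/4)·(1 − 6.21/9.61) = 0.442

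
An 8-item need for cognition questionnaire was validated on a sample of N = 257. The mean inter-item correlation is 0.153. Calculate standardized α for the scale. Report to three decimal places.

Standardized α = k·r̄ / (1 + (k−1)·r̄) = 8 × 0.153 / (1 + 7 × 0.153)
  = 1.2240 / 2.0710 = 0.591

standardized α = 0.591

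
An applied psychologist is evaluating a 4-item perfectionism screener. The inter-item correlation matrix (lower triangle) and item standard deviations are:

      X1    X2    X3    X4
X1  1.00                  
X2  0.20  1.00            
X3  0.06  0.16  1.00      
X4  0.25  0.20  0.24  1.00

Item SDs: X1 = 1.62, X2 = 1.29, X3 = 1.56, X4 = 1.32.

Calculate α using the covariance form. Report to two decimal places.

α = 0.46

Σσ²ᵢ = 1.62² + 1.29² + 1.56² + 1.32² = 8.4645
Covariances σ_ij = r_ij · s_i · s_j:
  σ(X1,X2) = 0.20 × 1.62 × 1.29 = 0.4180
  σ(X1,X3) = 0.06 × 1.62 × 1.56 = 0.1516
  σ(X1,X4) = 0.25 × 1.62 × 1.32 = 0.5346
  σ(X2,X3) = 0.16 × 1.29 × 1.56 = 0.3220
  σ(X2,X4) = 0.20 × 1.29 × 1.32 = 0.3406
  σ(X3,X4) = 0.24 × 1.56 × 1.32 = 0.4942
σ²_T = Σσ²ᵢ + 2·Σσ_ij = 8.4645 + 2 × 2.2610 = 12.9865
α = (4/3)·(1 − 8.4645/12.9865) = 0.46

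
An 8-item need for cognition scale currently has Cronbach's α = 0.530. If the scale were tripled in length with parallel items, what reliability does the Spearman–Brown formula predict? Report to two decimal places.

predicted reliability = 0.77

Length factor m = 3
α' = m·α / (1 + (m−1)·α)
   = 3 × 0.530 / (1 + (3 − 1) × 0.530)
   = 1.5900 / 2.0600 = 0.77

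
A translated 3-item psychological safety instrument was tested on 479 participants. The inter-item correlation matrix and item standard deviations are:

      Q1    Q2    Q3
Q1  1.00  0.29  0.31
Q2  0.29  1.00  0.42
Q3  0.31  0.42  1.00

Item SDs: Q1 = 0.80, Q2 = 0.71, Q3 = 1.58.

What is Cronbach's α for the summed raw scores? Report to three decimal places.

Σσ²ᵢ = 0.80² + 0.71² + 1.58² = 3.6405
Covariances σ_ij = r_ij · s_i · s_j:
  σ(Q1,Q2) = 0.29 × 0.80 × 0.71 = 0.1647
  σ(Q1,Q3) = 0.31 × 0.80 × 1.58 = 0.3918
  σ(Q2,Q3) = 0.42 × 0.71 × 1.58 = 0.4712
σ²_T = Σσ²ᵢ + 2·Σσ_ij = 3.6405 + 2 × 1.0277 = 5.6959
α = (3/2)·(1 − 3.6405/5.6959) = 0.541

α = 0.541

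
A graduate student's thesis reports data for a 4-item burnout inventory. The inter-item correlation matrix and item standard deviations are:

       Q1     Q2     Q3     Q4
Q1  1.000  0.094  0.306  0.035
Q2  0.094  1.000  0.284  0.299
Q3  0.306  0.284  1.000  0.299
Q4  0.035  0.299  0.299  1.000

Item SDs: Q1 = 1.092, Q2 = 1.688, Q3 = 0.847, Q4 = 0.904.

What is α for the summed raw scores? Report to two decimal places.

Σσ²ᵢ = 1.092² + 1.688² + 0.847² + 0.904² = 5.5764
Covariances σ_ij = r_ij · s_i · s_j:
  σ(Q1,Q2) = 0.094 × 1.092 × 1.688 = 0.1733
  σ(Q1,Q3) = 0.306 × 1.092 × 0.847 = 0.2830
  σ(Q1,Q4) = 0.035 × 1.092 × 0.904 = 0.0346
  σ(Q2,Q3) = 0.284 × 1.688 × 0.847 = 0.4060
  σ(Q2,Q4) = 0.299 × 1.688 × 0.904 = 0.4563
  σ(Q3,Q4) = 0.299 × 0.847 × 0.904 = 0.2289
σ²_T = Σσ²ᵢ + 2·Σσ_ij = 5.5764 + 2 × 1.5821 = 8.7406
α = (4/3)·(1 − 5.5764/8.7406) = 0.48

α = 0.48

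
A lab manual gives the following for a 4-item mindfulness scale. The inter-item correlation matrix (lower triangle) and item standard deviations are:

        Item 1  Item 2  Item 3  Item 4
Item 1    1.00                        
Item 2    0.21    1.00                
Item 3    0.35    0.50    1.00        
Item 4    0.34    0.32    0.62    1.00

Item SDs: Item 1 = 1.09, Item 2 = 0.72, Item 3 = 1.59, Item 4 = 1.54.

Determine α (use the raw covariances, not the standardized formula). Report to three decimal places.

α = 0.712

Σσ²ᵢ = 1.09² + 0.72² + 1.59² + 1.54² = 6.6062
Covariances σ_ij = r_ij · s_i · s_j:
  σ(Item 1,Item 2) = 0.21 × 1.09 × 0.72 = 0.1648
  σ(Item 1,Item 3) = 0.35 × 1.09 × 1.59 = 0.6066
  σ(Item 1,Item 4) = 0.34 × 1.09 × 1.54 = 0.5707
  σ(Item 2,Item 3) = 0.50 × 0.72 × 1.59 = 0.5724
  σ(Item 2,Item 4) = 0.32 × 0.72 × 1.54 = 0.3548
  σ(Item 3,Item 4) = 0.62 × 1.59 × 1.54 = 1.5181
σ²_T = Σσ²ᵢ + 2·Σσ_ij = 6.6062 + 2 × 3.7874 = 14.1810
α = (4/3)·(1 − 6.6062/14.1810) = 0.712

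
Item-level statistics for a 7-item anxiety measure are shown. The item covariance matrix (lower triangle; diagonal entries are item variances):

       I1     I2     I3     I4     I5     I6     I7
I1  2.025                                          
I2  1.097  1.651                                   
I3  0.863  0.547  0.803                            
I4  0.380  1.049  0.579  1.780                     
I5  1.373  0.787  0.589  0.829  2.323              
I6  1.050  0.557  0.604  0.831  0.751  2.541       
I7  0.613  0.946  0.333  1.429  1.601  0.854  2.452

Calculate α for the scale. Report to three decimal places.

ΣVar(i) = 2.025 + 1.651 + 0.803 + 1.780 + 2.323 + 2.541 + 2.452 = 13.575
Σ_{i<j} σ_ij = 17.662
σ²_total = 13.575 + 2 × 17.662 = 48.899
α = (k/(k−1))·(1 − ΣVar(i)/σ²_total) = (7/6)·(1 − 13.575/48.899) = 0.843

α = 0.843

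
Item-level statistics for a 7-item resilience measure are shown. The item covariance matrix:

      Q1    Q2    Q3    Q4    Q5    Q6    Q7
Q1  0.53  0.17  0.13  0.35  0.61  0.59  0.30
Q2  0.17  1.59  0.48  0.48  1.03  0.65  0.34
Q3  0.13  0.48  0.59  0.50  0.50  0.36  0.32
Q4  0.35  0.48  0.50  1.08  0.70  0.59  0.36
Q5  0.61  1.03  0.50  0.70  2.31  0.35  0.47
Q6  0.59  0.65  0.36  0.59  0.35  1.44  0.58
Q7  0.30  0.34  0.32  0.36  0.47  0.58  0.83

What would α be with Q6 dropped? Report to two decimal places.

Remaining items: Q1, Q2, Q3, Q4, Q5, Q7 (k = 6).
Σσ²ᵢ = 0.53 + 1.59 + 0.59 + 1.08 + 2.31 + 0.83 = 6.93
Var(T) = 6.93 + 2 × 6.74 = 20.41
α (item deleted) = (6/5)·(1 − 6.93/20.41) = 0.79

α = 0.79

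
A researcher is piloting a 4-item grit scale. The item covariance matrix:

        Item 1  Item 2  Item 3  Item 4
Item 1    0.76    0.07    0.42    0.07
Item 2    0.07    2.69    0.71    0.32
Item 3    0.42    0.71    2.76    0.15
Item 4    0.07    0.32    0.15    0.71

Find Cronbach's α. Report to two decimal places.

α = 0.45

ΣVar(i) = 0.76 + 2.69 + 2.76 + 0.71 = 6.92
Sum of the distinct covariances = 1.74
σ²_total = 6.92 + 2 × 1.74 = 10.40
α = (k/(k−1))·(1 − ΣVar(i)/σ²_total) = (4/3)·(1 − 6.92/10.40) = 0.45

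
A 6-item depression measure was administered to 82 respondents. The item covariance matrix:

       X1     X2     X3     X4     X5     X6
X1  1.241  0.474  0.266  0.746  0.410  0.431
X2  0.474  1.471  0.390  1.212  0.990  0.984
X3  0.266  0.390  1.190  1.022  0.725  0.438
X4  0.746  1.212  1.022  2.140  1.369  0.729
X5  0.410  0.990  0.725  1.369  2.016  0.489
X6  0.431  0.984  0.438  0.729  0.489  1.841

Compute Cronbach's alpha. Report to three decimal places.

Σσ²ᵢ = 1.241 + 1.471 + 1.190 + 2.140 + 2.016 + 1.841 = 9.899
Sum of the distinct covariances = 10.675
total variance = 9.899 + 2 × 10.675 = 31.249
α = (k/(k−1))·(1 − Σσ²ᵢ/total variance) = (6/5)·(1 − 9.899/31.249) = 0.820

α = 0.820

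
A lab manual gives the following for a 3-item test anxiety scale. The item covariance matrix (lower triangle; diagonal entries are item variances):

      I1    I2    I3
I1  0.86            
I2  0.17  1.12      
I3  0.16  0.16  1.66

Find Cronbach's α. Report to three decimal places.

sum of item variances = 0.86 + 1.12 + 1.66 = 3.64
Sum of the distinct covariances = 0.49
total variance = 3.64 + 2 × 0.49 = 4.62
α = (k/(k−1))·(1 − sum of item variances/total variance) = (3/2)·(1 − 3.64/4.62) = 0.318

Cronbach's α = 0.318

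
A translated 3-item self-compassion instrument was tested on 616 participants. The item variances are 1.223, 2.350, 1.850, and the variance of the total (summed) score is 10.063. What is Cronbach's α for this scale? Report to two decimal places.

Cronbach's α = 0.69

sum of item variances = 1.223 + 2.350 + 1.850 = 5.423
α = (k/(k−1))·(1 − sum of item variances/Var(T)) = (3/2)·(1 − 5.423/10.063) = 0.69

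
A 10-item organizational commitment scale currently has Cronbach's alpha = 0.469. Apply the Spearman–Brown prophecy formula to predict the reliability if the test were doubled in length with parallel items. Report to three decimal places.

Length factor m = 2
α' = m·α / (1 + (m−1)·α)
   = 2 × 0.469 / (1 + (2 − 1) × 0.469)
   = 0.9380 / 1.4690 = 0.639

predicted reliability = 0.639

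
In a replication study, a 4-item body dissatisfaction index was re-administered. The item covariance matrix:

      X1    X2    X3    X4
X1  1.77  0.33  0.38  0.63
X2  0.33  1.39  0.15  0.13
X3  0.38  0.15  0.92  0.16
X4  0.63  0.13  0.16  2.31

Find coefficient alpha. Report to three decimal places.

ΣVar(i) = 1.77 + 1.39 + 0.92 + 2.31 = 6.39
Sum of off-diagonal covariances = 1.78
total variance = 6.39 + 2 × 1.78 = 9.95
α = (k/(k−1))·(1 − ΣVar(i)/total variance) = (4/3)·(1 − 6.39/9.95) = 0.477

α = 0.477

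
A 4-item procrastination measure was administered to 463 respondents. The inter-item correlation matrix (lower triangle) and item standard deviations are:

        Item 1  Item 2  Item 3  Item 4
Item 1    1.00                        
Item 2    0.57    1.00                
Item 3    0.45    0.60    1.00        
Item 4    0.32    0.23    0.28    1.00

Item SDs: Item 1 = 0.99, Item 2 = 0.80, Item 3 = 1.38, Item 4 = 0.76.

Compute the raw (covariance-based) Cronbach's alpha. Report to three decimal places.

α = 0.719

Σσ²ᵢ = 0.99² + 0.80² + 1.38² + 0.76² = 4.1021
Covariances σ_ij = r_ij · s_i · s_j:
  σ(Item 1,Item 2) = 0.57 × 0.99 × 0.80 = 0.4514
  σ(Item 1,Item 3) = 0.45 × 0.99 × 1.38 = 0.6148
  σ(Item 1,Item 4) = 0.32 × 0.99 × 0.76 = 0.2408
  σ(Item 2,Item 3) = 0.60 × 0.80 × 1.38 = 0.6624
  σ(Item 2,Item 4) = 0.23 × 0.80 × 0.76 = 0.1398
  σ(Item 3,Item 4) = 0.28 × 1.38 × 0.76 = 0.2937
σ²_T = Σσ²ᵢ + 2·Σσ_ij = 4.1021 + 2 × 2.4029 = 8.9079
α = (4/3)·(1 − 4.1021/8.9079) = 0.719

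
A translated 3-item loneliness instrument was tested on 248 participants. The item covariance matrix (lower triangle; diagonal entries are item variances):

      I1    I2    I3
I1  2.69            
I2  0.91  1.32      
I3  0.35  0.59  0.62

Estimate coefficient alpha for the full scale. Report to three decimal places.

ΣVar(i) = 2.69 + 1.32 + 0.62 = 4.63
Σ_{i<j} σ_ij = 1.85
Var(T) = 4.63 + 2 × 1.85 = 8.33
α = (k/(k−1))·(1 − ΣVar(i)/Var(T)) = (3/2)·(1 − 4.63/8.33) = 0.666

α = 0.666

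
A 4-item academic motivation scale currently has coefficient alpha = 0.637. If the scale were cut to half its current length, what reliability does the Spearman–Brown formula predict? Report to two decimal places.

Length factor m = 1/2
α' = m·α / (1 − (1−m)·α)
   = 1/2 × 0.637 / (1 − (1 − 1/2) × 0.637)
   = 0.3185 / 0.6815 = 0.47

predicted reliability = 0.47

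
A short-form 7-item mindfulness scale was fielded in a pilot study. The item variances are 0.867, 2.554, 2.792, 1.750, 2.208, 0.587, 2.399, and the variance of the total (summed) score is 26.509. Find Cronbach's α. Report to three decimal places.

Σσᵢ² = 0.867 + 2.554 + 2.792 + 1.750 + 2.208 + 0.587 + 2.399 = 13.157
α = (k/(k−1))·(1 − Σσᵢ²/σ²_T) = (7/6)·(1 − 13.157/26.509) = 0.588

Cronbach's α = 0.588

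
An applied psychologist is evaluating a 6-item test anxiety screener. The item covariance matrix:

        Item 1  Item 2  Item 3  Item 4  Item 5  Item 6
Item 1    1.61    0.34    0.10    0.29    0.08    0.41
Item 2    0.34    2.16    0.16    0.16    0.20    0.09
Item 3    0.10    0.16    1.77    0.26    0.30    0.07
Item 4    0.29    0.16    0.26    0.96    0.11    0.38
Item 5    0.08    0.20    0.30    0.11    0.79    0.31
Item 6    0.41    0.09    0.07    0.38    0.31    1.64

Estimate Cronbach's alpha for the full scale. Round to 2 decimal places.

α = 0.51

sum of item variances = 1.61 + 2.16 + 1.77 + 0.96 + 0.79 + 1.64 = 8.93
Sum of the distinct covariances = 3.26
total variance = 8.93 + 2 × 3.26 = 15.45
α = (k/(k−1))·(1 − sum of item variances/total variance) = (6/5)·(1 − 8.93/15.45) = 0.51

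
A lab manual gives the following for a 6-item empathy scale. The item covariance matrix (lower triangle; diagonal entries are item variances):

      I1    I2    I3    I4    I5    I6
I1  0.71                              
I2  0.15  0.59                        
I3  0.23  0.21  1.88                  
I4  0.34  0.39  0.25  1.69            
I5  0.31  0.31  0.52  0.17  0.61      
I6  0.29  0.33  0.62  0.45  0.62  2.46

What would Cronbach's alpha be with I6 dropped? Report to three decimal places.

Cronbach's alpha = 0.641

Remaining items: I1, I2, I3, I4, I5 (k = 5).
Σσ²ᵢ = 0.71 + 0.59 + 1.88 + 1.69 + 0.61 = 5.48
Var(T) = 5.48 + 2 × 2.88 = 11.24
α (item deleted) = (5/4)·(1 − 5.48/11.24) = 0.641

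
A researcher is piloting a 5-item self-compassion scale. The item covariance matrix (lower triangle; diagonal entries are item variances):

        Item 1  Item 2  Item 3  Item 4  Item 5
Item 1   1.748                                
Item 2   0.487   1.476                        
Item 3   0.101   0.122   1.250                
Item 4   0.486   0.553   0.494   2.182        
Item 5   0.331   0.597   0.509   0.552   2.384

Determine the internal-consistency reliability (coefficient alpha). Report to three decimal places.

sum of item variances = 1.748 + 1.476 + 1.250 + 2.182 + 2.384 = 9.040
Sum of the distinct covariances = 4.232
total variance = 9.040 + 2 × 4.232 = 17.504
α = (k/(k−1))·(1 − sum of item variances/total variance) = (5/4)·(1 − 9.040/17.504) = 0.604

coefficient alpha = 0.604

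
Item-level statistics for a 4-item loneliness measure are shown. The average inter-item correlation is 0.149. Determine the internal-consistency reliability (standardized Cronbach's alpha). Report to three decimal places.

standardized Cronbach's alpha = 0.412

Standardized α = k·r̄ / (1 + (k−1)·r̄) = 4 × 0.149 / (1 + 3 × 0.149)
  = 0.5960 / 1.4470 = 0.412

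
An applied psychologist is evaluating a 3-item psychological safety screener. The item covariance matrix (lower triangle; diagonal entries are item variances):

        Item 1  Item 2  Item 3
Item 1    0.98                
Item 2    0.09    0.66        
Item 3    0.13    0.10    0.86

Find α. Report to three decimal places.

α = 0.306

ΣVar(i) = 0.98 + 0.66 + 0.86 = 2.50
Sum of the distinct covariances = 0.32
σ²_total = 2.50 + 2 × 0.32 = 3.14
α = (k/(k−1))·(1 − ΣVar(i)/σ²_total) = (3/2)·(1 − 2.50/3.14) = 0.306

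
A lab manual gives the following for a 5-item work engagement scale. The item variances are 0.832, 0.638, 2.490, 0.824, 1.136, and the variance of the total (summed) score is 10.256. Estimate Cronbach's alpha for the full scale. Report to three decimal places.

ΣVar(i) = 0.832 + 0.638 + 2.490 + 0.824 + 1.136 = 5.920
α = (k/(k−1))·(1 − ΣVar(i)/Var(T)) = (5/4)·(1 − 5.920/10.256) = 0.528

α = 0.528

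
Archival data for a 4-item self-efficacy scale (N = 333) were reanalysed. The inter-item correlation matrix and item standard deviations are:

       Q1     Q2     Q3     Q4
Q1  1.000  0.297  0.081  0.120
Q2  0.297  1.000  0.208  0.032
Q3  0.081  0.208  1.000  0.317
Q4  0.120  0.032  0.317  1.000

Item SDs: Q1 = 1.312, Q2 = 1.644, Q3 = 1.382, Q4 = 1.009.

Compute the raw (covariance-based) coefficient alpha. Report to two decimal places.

α = 0.46

Σσ²ᵢ = 1.312² + 1.644² + 1.382² + 1.009² = 7.3521
Covariances σ_ij = r_ij · s_i · s_j:
  σ(Q1,Q2) = 0.297 × 1.312 × 1.644 = 0.6406
  σ(Q1,Q3) = 0.081 × 1.312 × 1.382 = 0.1469
  σ(Q1,Q4) = 0.120 × 1.312 × 1.009 = 0.1589
  σ(Q2,Q3) = 0.208 × 1.644 × 1.382 = 0.4726
  σ(Q2,Q4) = 0.032 × 1.644 × 1.009 = 0.0531
  σ(Q3,Q4) = 0.317 × 1.382 × 1.009 = 0.4420
σ²_T = Σσ²ᵢ + 2·Σσ_ij = 7.3521 + 2 × 1.9141 = 11.1803
α = (4/3)·(1 − 7.3521/11.1803) = 0.46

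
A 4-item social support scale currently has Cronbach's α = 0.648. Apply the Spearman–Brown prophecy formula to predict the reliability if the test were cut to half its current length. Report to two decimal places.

Length factor m = 1/2
α' = m·α / (1 − (1−m)·α)
   = 1/2 × 0.648 / (1 − (1 − 1/2) × 0.648)
   = 0.3240 / 0.6760 = 0.48

predicted reliability = 0.48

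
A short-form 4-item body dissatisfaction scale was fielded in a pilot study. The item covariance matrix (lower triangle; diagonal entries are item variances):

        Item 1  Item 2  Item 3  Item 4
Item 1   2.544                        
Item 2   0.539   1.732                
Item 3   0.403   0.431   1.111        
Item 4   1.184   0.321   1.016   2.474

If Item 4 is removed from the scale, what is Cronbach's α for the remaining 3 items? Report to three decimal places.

Cronbach's α = 0.506

Remaining items: Item 1, Item 2, Item 3 (k = 3).
ΣVar(i) = 2.544 + 1.732 + 1.111 = 5.387
total variance = 5.387 + 2 × 1.373 = 8.133
α (item deleted) = (3/2)·(1 − 5.387/8.133) = 0.506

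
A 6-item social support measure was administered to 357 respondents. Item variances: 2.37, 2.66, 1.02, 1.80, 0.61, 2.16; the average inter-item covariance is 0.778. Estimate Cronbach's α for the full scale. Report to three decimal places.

sum of item variances = 2.37 + 2.66 + 1.02 + 1.80 + 0.61 + 2.16 = 10.62
Sum of the 15 distinct covariances = 15 × 0.778 = 11.670
Var(T) = sum of item variances + 2·Σcov = 10.62 + 2 × 11.670 = 33.960
α = (6/5)·(1 − 10.62/33.960) = 0.825

α = 0.825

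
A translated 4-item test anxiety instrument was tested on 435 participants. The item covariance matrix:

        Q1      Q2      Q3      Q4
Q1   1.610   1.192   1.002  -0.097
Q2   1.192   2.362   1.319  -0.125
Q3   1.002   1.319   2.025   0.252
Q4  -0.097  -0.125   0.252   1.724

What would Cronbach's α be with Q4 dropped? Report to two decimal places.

α = 0.81

Remaining items: Q1, Q2, Q3 (k = 3).
sum of item variances = 1.610 + 2.362 + 2.025 = 5.997
Var(T) = 5.997 + 2 × 3.513 = 13.023
α (item deleted) = (3/2)·(1 − 5.997/13.023) = 0.81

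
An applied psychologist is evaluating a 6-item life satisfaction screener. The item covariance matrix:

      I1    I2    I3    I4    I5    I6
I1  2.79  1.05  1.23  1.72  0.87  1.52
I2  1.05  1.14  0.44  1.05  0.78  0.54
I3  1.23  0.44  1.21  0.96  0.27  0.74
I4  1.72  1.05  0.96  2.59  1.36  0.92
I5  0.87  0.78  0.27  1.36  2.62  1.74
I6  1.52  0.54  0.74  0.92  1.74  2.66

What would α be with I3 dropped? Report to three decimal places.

Remaining items: I1, I2, I4, I5, I6 (k = 5).
Σσ²ᵢ = 2.79 + 1.14 + 2.59 + 2.62 + 2.66 = 11.80
Var(T) = 11.80 + 2 × 11.55 = 34.90
α (item deleted) = (5/4)·(1 − 11.80/34.90) = 0.827

α = 0.827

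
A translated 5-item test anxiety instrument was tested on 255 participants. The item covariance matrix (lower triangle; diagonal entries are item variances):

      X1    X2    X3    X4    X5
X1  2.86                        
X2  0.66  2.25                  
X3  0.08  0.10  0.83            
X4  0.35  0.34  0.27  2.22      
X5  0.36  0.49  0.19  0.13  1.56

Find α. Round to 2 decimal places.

α = 0.47

Σσ²ᵢ = 2.86 + 2.25 + 0.83 + 2.22 + 1.56 = 9.72
Sum of off-diagonal covariances = 2.97
σ²_T = 9.72 + 2 × 2.97 = 15.66
α = (k/(k−1))·(1 − Σσ²ᵢ/σ²_T) = (5/4)·(1 − 9.72/15.66) = 0.47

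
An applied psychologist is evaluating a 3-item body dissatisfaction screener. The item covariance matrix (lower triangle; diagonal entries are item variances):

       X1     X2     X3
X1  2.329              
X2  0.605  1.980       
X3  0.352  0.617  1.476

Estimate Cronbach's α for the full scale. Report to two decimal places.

Σσ²ᵢ = 2.329 + 1.980 + 1.476 = 5.785
Sum of the distinct covariances = 1.574
Var(T) = 5.785 + 2 × 1.574 = 8.933
α = (k/(k−1))·(1 − Σσ²ᵢ/Var(T)) = (3/2)·(1 − 5.785/8.933) = 0.53

α = 0.53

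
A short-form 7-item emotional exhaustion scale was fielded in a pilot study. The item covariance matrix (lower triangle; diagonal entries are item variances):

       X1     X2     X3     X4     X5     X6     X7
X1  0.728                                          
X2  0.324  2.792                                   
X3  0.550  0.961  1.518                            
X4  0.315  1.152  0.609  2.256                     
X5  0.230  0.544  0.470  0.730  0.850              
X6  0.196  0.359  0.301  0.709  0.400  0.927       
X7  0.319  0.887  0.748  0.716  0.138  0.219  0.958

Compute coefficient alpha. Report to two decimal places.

Σσᵢ² = 0.728 + 2.792 + 1.518 + 2.256 + 0.850 + 0.927 + 0.958 = 10.029
Sum of off-diagonal covariances = 10.877
total variance = 10.029 + 2 × 10.877 = 31.783
α = (k/(k−1))·(1 − Σσᵢ²/total variance) = (7/6)·(1 − 10.029/31.783) = 0.80

α = 0.80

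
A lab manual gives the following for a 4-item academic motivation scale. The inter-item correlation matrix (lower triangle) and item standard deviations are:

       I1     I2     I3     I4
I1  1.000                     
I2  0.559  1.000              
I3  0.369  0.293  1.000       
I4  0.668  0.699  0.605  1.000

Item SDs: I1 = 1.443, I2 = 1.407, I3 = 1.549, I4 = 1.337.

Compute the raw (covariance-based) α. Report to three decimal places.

Σσ²ᵢ = 1.443² + 1.407² + 1.549² + 1.337² = 8.2489
Covariances σ_ij = r_ij · s_i · s_j:
  σ(I1,I2) = 0.559 × 1.443 × 1.407 = 1.1349
  σ(I1,I3) = 0.369 × 1.443 × 1.549 = 0.8248
  σ(I1,I4) = 0.668 × 1.443 × 1.337 = 1.2888
  σ(I2,I3) = 0.293 × 1.407 × 1.549 = 0.6386
  σ(I2,I4) = 0.699 × 1.407 × 1.337 = 1.3149
  σ(I3,I4) = 0.605 × 1.549 × 1.337 = 1.2530
σ²_T = Σσ²ᵢ + 2·Σσ_ij = 8.2489 + 2 × 6.4550 = 21.1589
α = (4/3)·(1 − 8.2489/21.1589) = 0.814

α = 0.814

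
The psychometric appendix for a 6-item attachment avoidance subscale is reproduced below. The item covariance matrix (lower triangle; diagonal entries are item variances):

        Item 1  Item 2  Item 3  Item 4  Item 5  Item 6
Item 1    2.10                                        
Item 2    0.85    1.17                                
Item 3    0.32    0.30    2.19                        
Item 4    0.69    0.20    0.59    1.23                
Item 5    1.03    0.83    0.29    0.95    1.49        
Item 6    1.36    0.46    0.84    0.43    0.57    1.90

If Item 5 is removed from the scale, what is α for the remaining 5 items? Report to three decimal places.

Remaining items: Item 1, Item 2, Item 3, Item 4, Item 6 (k = 5).
Σσᵢ² = 2.10 + 1.17 + 2.19 + 1.23 + 1.90 = 8.59
σ²_T = 8.59 + 2 × 6.04 = 20.67
α (item deleted) = (5/4)·(1 − 8.59/20.67) = 0.731

α = 0.731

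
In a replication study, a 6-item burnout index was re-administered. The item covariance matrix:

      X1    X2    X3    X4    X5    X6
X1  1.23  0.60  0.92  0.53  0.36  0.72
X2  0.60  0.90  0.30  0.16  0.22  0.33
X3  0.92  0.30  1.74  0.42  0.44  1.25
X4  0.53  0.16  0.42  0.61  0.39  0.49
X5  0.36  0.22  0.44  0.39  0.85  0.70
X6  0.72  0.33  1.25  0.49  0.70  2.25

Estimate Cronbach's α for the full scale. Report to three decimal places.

Cronbach's α = 0.809

Σσ²ᵢ = 1.23 + 0.90 + 1.74 + 0.61 + 0.85 + 2.25 = 7.58
Sum of the distinct covariances = 7.83
σ²_T = 7.58 + 2 × 7.83 = 23.24
α = (k/(k−1))·(1 − Σσ²ᵢ/σ²_T) = (6/5)·(1 − 7.58/23.24) = 0.809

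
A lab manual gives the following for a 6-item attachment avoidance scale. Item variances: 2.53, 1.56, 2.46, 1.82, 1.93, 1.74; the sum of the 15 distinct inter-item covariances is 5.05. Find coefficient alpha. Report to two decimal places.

α = 0.55

ΣVar(i) = 2.53 + 1.56 + 2.46 + 1.82 + 1.93 + 1.74 = 12.04
Sum of distinct covariances = 5.05
Var(T) = ΣVar(i) + 2·Σcov = 12.04 + 2 × 5.05 = 22.14
α = (6/5)·(1 − 12.04/22.14) = 0.55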